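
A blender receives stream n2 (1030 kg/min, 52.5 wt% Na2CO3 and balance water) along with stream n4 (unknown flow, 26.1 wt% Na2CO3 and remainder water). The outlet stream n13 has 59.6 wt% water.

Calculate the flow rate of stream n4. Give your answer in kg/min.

871.5 kg/min

Let n4 be the unknown flow. Total out = 1030 + n4.
water balance: 489.25 + 0.739·n4 = 0.596·(1030 + n4)
(0.739 − 0.596)·n4 = 0.596×1030 − 489.25 = 124.63
n4 = 124.63 / 0.143 = 871.54 kg/min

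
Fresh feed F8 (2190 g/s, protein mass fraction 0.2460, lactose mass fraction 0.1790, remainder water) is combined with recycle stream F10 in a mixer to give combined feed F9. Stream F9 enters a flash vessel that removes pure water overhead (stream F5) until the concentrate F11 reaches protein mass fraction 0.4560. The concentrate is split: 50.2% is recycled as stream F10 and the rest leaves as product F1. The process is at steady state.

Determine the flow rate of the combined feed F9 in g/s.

3381 g/s

Overall protein balance (none leaves overhead): protein in fresh feed = protein in product, i.e. 2190×0.246 = (1−0.502)·F11·0.456.
F11 = 538.74/(0.456×0.498) = 2372.4 g/s.
Recycle F10 = 0.502×2372.4 = 1190.9 g/s.
Combined feed F9 = 2190 + 1190.9 = 3380.9 g/s.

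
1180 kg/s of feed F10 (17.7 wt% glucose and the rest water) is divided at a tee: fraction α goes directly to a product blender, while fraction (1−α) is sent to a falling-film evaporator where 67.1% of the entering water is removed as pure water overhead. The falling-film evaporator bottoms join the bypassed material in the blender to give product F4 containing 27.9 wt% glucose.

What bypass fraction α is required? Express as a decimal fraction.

All 1180×0.177 = 208.86 kg/s of glucose reaches F4, so F4 = 208.86/0.279 = 748.6 kg/s and vapour = 431.4 kg/s.
The evaporator receives (1−α)·1180 of feed at 0.823 water and removes 0.671 of that water:
0.671×0.823×(1−α)×1180 = 431.4
(1−α) = 431.4/651.63 = 0.6620;  α = 0.3380.

0.338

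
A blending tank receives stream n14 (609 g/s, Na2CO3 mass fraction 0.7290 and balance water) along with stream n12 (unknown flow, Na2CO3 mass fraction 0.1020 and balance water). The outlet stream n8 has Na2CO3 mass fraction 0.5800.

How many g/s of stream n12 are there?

Let n12 be the unknown flow. Total out = 609 + n12.
Na2CO3 balance: 443.96 + 0.102·n12 = 0.580·(609 + n12)
(0.102 − 0.580)·n12 = 0.580×609 − 443.96 = -90.741
n12 = -90.741 / -0.478 = 189.83 g/s

189.8 g/s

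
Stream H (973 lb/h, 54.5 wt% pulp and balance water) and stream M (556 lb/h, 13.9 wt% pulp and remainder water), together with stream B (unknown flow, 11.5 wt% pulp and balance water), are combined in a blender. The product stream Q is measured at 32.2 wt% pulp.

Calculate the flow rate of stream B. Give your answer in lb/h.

Let B be the unknown flow. Total out = 1529 + B.
pulp balance: 607.57 + 0.115·B = 0.322·(1529 + B)
(0.115 − 0.322)·B = 0.322×1529 − 607.57 = -115.23
B = -115.23 / -0.207 = 556.67 lb/h

556.7 lb/h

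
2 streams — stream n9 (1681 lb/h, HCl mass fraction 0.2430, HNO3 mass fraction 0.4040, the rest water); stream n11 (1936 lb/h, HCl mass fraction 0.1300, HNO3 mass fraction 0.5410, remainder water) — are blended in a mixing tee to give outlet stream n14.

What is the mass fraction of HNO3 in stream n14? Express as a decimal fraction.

0.4773

Total flow out = 1681 + 1936 = 3617 lb/h.
HNO3 in = 1681×0.404 + 1936×0.541 = 1726.5 lb/h.
HNO3 mass fraction in n14 = 1726.5/3617 = 0.4773.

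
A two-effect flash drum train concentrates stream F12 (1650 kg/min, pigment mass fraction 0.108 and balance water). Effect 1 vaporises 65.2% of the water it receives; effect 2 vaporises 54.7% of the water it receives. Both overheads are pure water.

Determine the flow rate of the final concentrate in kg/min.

water in feed = 1650×0.892 = 1471.8 kg/min.
After stage 1: water left = (1−0.652)×1471.8 = 512.19; stream total = 690.39 kg/min.
After stage 2: water left = (1−0.547)×512.19 = 232.02; final concentrate = 410.22 kg/min.

410.2 kg/min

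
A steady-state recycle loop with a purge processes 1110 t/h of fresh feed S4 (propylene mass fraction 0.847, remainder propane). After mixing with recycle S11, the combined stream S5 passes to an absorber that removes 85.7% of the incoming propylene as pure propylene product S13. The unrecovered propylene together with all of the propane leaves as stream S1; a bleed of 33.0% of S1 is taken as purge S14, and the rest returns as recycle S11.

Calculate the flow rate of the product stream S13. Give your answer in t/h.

891.1 t/h

propylene in S5: m_A = 1110×0.847 + (1−0.330)·(1−0.857)·m_A, so m_A = 940.17/0.9042 = 1039.8 t/h.
Product S13 = 0.857×1039.8 = 891.1 t/h.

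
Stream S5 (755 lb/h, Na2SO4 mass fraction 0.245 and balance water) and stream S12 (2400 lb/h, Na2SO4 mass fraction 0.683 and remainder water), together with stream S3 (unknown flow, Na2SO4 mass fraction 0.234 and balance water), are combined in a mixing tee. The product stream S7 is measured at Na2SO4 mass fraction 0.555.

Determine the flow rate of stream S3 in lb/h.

227.9 lb/h

Let S3 be the unknown flow. Total out = 3155 + S3.
Na2SO4 balance: 1824.2 + 0.234·S3 = 0.555·(3155 + S3)
(0.234 − 0.555)·S3 = 0.555×3155 − 1824.2 = -73.15
S3 = -73.15 / -0.321 = 227.88 lb/h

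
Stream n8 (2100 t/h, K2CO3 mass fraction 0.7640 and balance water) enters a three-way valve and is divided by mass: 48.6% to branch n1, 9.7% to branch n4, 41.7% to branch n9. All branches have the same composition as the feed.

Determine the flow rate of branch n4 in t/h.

203.7 t/h

Branch n4 flow = 0.097×2100 = 203.7 t/h.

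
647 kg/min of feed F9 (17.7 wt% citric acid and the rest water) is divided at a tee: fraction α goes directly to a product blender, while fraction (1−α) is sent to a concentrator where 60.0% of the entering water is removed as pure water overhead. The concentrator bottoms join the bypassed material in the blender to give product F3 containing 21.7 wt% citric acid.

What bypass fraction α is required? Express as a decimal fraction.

All 647×0.177 = 114.52 kg/min of citric acid reaches F3, so F3 = 114.52/0.217 = 527.74 kg/min and vapour = 119.26 kg/min.
The evaporator receives (1−α)·647 of feed at 0.823 water and removes 0.600 of that water:
0.600×0.823×(1−α)×647 = 119.26
(1−α) = 119.26/319.49 = 0.3733;  α = 0.6267.

0.627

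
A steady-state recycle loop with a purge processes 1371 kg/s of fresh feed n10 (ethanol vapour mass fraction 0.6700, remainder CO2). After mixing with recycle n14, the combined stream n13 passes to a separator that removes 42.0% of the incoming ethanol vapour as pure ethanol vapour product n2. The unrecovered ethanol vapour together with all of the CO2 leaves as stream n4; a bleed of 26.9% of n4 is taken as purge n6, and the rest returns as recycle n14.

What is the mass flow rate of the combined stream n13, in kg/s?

CO2 enters only via n10 and leaves only via the purge: 1371×0.330 = 0.269×(CO2 in n4), and the separator passes all CO2, so CO2 in n13 = CO2 in n4 = 1681.9 kg/s.
ethanol vapour in n13: m_A = 1371×0.670 + (1−0.269)·(1−0.420)·m_A, so m_A = 918.57/0.5760 = 1594.7 kg/s.
n13 = 1594.7 + 1681.9 = 3276.6 kg/s.

3277 kg/s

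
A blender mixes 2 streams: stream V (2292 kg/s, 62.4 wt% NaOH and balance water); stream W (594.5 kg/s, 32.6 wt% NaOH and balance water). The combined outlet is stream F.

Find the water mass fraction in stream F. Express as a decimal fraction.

Total flow out = 2292 + 594.5 = 2886.5 kg/s.
water in = 2292×0.376 + 594.5×0.674 = 1262.5 kg/s.
water mass fraction in F = 1262.5/2886.5 = 0.4374.

0.4374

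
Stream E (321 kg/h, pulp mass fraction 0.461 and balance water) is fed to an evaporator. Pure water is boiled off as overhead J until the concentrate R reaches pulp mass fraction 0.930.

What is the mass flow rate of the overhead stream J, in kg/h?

161.9 kg/h

pulp is conserved: 321×0.461 = 147.98 kg/h all reports to the concentrate.
Concentrate = 147.98/(target fraction) = 159.12 kg/h.
Overhead = 321 − 159.12 = 161.88 kg/h.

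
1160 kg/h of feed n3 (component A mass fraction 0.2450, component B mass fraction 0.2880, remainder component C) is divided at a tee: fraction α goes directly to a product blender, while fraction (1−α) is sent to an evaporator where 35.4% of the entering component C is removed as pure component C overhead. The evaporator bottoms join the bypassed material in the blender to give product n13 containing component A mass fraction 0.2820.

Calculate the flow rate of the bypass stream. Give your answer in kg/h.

239.4 kg/h

All 1160×0.245 = 284.2 kg/h of component A reaches n13, so n13 = 284.2/0.282 = 1007.8 kg/h and vapour = 152.2 kg/h.
The evaporator receives (1−α)·1160 of feed at 0.467 component C and removes 0.354 of that component C:
0.354×0.467×(1−α)×1160 = 152.2
(1−α) = 152.2/191.77 = 0.7937;  α = 0.2063.
Bypass flow = 0.2063×1160 = 239.36 kg/h.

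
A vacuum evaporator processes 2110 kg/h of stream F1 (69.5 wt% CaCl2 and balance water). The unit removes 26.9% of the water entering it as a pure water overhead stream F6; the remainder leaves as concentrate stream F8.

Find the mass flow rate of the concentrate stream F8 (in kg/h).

1937 kg/h

water entering = 2110×0.305 = 643.55 kg/h; overhead removed = 0.269×643.55 = 173.11 kg/h.
Concentrate = 2110 − 173.11 = 1936.9 kg/h.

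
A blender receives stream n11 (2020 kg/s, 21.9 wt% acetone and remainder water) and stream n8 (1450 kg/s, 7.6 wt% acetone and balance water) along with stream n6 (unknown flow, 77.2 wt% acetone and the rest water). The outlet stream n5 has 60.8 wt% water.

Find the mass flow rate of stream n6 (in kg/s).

2125 kg/s

Let n6 be the unknown flow. Total out = 3470 + n6.
water balance: 2917.4 + 0.228·n6 = 0.608·(3470 + n6)
(0.228 − 0.608)·n6 = 0.608×3470 − 2917.4 = -807.66
n6 = -807.66 / -0.380 = 2125.4 kg/s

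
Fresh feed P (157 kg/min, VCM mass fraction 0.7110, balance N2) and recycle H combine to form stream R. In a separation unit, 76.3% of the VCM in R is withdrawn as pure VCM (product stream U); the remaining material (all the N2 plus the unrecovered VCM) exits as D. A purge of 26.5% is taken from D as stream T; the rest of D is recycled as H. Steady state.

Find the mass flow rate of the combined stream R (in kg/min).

306.4 kg/min

N2 enters only via P and leaves only via the purge: 157×0.289 = 0.265×(N2 in D), and the separation unit passes all N2, so N2 in R = N2 in D = 171.22 kg/min.
VCM in R: m_A = 157×0.711 + (1−0.265)·(1−0.763)·m_A, so m_A = 111.63/0.8258 = 135.17 kg/min.
R = 135.17 + 171.22 = 306.39 kg/min.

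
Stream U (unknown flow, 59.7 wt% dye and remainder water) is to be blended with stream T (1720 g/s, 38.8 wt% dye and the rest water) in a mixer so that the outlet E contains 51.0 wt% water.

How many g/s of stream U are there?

1640 g/s

Let U be the unknown flow. Total out = 1720 + U.
water balance: 1052.6 + 0.403·U = 0.510·(1720 + U)
(0.403 − 0.510)·U = 0.510×1720 − 1052.6 = -175.44
U = -175.44 / -0.107 = 1639.6 g/s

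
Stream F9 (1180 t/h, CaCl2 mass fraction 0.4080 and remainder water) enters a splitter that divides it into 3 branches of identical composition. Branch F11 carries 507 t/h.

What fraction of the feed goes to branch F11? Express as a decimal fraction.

Fraction to F11 = 507/1180 = 0.4297.

0.430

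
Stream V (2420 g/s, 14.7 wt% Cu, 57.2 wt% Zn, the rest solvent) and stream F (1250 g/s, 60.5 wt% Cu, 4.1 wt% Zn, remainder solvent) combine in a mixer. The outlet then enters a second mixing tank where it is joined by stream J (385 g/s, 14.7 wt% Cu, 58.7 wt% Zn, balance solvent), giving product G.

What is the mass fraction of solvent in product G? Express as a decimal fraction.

Overall, product flow = 4055 g/s.
solvent in = 2420×0.281 + 1250×0.354 + 385×0.266 = 1224.9 g/s.
solvent fraction in G = 0.3021.

0.3021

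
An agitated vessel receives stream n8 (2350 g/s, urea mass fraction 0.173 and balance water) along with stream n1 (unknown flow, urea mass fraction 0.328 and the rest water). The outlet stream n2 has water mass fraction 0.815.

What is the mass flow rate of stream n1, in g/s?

197.2 g/s

Let n1 be the unknown flow. Total out = 2350 + n1.
water balance: 1943.4 + 0.672·n1 = 0.815·(2350 + n1)
(0.672 − 0.815)·n1 = 0.815×2350 − 1943.4 = -28.2
n1 = -28.2 / -0.143 = 197.2 g/s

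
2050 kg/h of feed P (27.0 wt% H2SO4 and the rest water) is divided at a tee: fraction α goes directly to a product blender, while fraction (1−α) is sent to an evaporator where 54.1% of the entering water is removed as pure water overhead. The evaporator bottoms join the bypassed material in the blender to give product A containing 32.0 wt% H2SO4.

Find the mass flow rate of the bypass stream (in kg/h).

All 2050×0.270 = 553.5 kg/h of H2SO4 reaches A, so A = 553.5/0.320 = 1729.7 kg/h and vapour = 320.31 kg/h.
The evaporator receives (1−α)·2050 of feed at 0.730 water and removes 0.541 of that water:
0.541×0.730×(1−α)×2050 = 320.31
(1−α) = 320.31/809.61 = 0.3956;  α = 0.6044.
Bypass flow = 0.6044×2050 = 1238.9 kg/h.

1239 kg/h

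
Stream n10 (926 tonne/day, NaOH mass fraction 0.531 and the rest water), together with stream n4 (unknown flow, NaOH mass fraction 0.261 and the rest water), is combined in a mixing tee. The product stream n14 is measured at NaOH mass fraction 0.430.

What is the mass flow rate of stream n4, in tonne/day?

553.4 tonne/day

Let n4 be the unknown flow. Total out = 926 + n4.
NaOH balance: 491.71 + 0.261·n4 = 0.430·(926 + n4)
(0.261 − 0.430)·n4 = 0.430×926 − 491.71 = -93.526
n4 = -93.526 / -0.169 = 553.41 tonne/day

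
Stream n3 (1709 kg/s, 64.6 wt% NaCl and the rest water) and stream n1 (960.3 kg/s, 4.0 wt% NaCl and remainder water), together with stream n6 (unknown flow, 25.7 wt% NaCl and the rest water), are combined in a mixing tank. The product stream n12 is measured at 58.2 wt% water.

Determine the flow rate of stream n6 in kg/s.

Let n6 be the unknown flow. Total out = 2669.3 + n6.
water balance: 1526.9 + 0.743·n6 = 0.582·(2669.3 + n6)
(0.743 − 0.582)·n6 = 0.582×2669.3 − 1526.9 = 26.659
n6 = 26.659 / 0.161 = 165.58 kg/s

165.6 kg/s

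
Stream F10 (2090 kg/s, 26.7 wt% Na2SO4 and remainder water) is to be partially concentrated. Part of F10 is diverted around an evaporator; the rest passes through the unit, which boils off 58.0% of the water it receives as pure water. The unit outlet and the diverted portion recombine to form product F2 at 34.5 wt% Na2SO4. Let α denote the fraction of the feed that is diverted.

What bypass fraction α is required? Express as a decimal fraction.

All 2090×0.267 = 558.03 kg/s of Na2SO4 reaches F2, so F2 = 558.03/0.345 = 1617.5 kg/s and vapour = 472.52 kg/s.
The evaporator receives (1−α)·2090 of feed at 0.733 water and removes 0.580 of that water:
0.580×0.733×(1−α)×2090 = 472.52
(1−α) = 472.52/888.54 = 0.5318;  α = 0.4682.

0.468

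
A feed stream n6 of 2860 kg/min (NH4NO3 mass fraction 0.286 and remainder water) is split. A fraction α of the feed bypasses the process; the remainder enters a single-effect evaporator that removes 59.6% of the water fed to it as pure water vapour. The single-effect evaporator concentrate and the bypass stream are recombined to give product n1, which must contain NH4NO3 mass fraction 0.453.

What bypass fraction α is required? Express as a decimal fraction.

0.134

All 2860×0.286 = 817.96 kg/min of NH4NO3 reaches n1, so n1 = 817.96/0.453 = 1805.7 kg/min and vapour = 1054.3 kg/min.
The evaporator receives (1−α)·2860 of feed at 0.714 water and removes 0.596 of that water:
0.596×0.714×(1−α)×2860 = 1054.3
(1−α) = 1054.3/1217.1 = 0.8663;  α = 0.1337.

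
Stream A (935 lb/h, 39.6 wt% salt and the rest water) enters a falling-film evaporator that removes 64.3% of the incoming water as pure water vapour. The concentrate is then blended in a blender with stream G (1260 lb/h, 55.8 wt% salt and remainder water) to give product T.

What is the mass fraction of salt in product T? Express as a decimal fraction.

0.586

Vapour removed = 0.643×0.604×935 = 363.13 lb/h; concentrate = 571.87 lb/h.
salt reaching the mixer = 370.26 (from concentrate) + 1260×0.558 = 1073.3 lb/h.
Product flow = 571.87 + 1260 = 1831.9 lb/h; salt fraction = 0.586.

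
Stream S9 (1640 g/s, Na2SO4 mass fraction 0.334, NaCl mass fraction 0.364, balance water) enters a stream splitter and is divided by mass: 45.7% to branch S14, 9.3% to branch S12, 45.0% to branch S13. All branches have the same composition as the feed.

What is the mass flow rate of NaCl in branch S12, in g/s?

Branch S12 total = 0.093×1640 = 152.52 g/s.
NaCl in S12 = 0.364×152.52 = 55.517 g/s.

55.52 g/s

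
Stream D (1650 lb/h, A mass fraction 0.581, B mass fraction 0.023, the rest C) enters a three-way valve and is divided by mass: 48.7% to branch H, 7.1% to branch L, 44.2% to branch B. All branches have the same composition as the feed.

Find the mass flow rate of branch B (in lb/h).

Branch B flow = 0.442×1650 = 729.3 lb/h.

729.3 lb/h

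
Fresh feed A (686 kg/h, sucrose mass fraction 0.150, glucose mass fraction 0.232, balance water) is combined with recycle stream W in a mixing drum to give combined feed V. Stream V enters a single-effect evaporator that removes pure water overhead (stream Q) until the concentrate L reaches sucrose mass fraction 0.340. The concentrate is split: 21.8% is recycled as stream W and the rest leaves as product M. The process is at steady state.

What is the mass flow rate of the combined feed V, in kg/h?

Overall sucrose balance (none leaves overhead): sucrose in fresh feed = sucrose in product, i.e. 686×0.150 = (1−0.218)·L·0.340.
L = 102.9/(0.340×0.782) = 387.02 kg/h.
Recycle W = 0.218×387.02 = 84.37 kg/h.
Combined feed V = 686 + 84.37 = 770.37 kg/h.

770.4 kg/h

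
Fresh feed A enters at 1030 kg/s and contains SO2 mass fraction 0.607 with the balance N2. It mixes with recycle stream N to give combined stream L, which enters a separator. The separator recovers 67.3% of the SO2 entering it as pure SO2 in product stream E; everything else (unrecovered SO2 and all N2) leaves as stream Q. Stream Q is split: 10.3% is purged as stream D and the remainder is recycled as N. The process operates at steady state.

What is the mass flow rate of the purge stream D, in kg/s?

N2 enters only via A and leaves only via the purge: 1030×0.393 = 0.103×(N2 in Q), and the separator passes all N2, so N2 in L = N2 in Q = 3930 kg/s.
SO2 in L: m_A = 1030×0.607 + (1−0.103)·(1−0.673)·m_A, so m_A = 625.21/0.7067 = 884.71 kg/s.
Q = (1−0.673)×884.71 + 3930 = 4219.3 kg/s.
Purge D = 0.103×4219.3 = 434.59 kg/s.

434.6 kg/s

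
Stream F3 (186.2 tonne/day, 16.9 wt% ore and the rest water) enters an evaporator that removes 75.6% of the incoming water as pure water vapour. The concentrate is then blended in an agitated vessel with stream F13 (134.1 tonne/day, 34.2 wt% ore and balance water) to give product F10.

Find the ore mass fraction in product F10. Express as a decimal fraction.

0.3803

Vapour removed = 0.756×0.831×186.2 = 116.98 tonne/day; concentrate = 69.222 tonne/day.
ore reaching the mixer = 31.468 (from concentrate) + 134.1×0.342 = 77.33 tonne/day.
Product flow = 69.222 + 134.1 = 203.32 tonne/day; ore fraction = 0.3803.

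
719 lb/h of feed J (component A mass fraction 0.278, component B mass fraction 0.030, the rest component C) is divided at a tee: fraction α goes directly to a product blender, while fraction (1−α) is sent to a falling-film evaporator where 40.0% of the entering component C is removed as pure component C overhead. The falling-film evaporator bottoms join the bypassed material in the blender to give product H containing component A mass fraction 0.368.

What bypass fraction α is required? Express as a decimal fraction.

All 719×0.278 = 199.88 lb/h of component A reaches H, so H = 199.88/0.368 = 543.16 lb/h and vapour = 175.84 lb/h.
The evaporator receives (1−α)·719 of feed at 0.692 component C and removes 0.400 of that component C:
0.400×0.692×(1−α)×719 = 175.84
(1−α) = 175.84/199.02 = 0.8835;  α = 0.1165.

0.116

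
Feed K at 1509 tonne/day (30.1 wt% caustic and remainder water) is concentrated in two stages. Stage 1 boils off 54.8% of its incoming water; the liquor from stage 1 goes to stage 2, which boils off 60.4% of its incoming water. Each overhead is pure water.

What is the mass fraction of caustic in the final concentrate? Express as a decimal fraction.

water in feed = 1509×0.699 = 1054.8 tonne/day.
After stage 1: water left = (1−0.548)×1054.8 = 476.77; stream total = 930.97 tonne/day.
After stage 2: water left = (1−0.604)×476.77 = 188.8; final concentrate = 643.01 tonne/day.
caustic fraction = 454.21/643.01 = 0.7064.

0.7064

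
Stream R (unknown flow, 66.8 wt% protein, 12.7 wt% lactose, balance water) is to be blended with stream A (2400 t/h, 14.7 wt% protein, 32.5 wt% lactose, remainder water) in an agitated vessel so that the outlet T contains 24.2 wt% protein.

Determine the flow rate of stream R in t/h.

Let R be the unknown flow. Total out = 2400 + R.
protein balance: 352.8 + 0.668·R = 0.242·(2400 + R)
(0.668 − 0.242)·R = 0.242×2400 − 352.8 = 228
R = 228 / 0.426 = 535.21 t/h

535.2 t/h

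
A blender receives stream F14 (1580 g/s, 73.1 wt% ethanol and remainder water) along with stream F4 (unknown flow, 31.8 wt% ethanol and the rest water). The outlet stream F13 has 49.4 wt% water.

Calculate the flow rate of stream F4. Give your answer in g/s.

Let F4 be the unknown flow. Total out = 1580 + F4.
water balance: 425.02 + 0.682·F4 = 0.494·(1580 + F4)
(0.682 − 0.494)·F4 = 0.494×1580 − 425.02 = 355.5
F4 = 355.5 / 0.188 = 1891 g/s

1891 g/s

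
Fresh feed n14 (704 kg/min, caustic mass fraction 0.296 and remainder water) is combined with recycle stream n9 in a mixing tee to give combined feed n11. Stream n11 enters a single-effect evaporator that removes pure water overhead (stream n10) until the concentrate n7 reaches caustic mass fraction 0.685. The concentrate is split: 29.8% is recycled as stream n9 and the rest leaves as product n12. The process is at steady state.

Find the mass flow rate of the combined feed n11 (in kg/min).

833.1 kg/min

Overall caustic balance (none leaves overhead): caustic in fresh feed = caustic in product, i.e. 704×0.296 = (1−0.298)·n7·0.685.
n7 = 208.38/(0.685×0.702) = 433.35 kg/min.
Recycle n9 = 0.298×433.35 = 129.14 kg/min.
Combined feed n11 = 704 + 129.14 = 833.14 kg/min.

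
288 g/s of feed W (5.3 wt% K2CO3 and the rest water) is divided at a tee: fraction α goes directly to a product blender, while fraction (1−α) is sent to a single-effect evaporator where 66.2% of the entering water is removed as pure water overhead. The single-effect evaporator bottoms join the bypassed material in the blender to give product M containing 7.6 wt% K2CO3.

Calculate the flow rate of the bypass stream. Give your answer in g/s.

All 288×0.053 = 15.264 g/s of K2CO3 reaches M, so M = 15.264/0.076 = 200.84 g/s and vapour = 87.158 g/s.
The evaporator receives (1−α)·288 of feed at 0.947 water and removes 0.662 of that water:
0.662×0.947×(1−α)×288 = 87.158
(1−α) = 87.158/180.55 = 0.4827;  α = 0.5173.
Bypass flow = 0.5173×288 = 148.97 g/s.

149 g/s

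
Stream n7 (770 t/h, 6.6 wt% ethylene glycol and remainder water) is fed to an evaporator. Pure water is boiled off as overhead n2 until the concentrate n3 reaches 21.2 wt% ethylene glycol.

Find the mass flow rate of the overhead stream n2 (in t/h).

ethylene glycol is conserved: 770×0.066 = 50.82 t/h all reports to the concentrate.
Concentrate = 50.82/(target fraction) = 239.72 t/h.
Overhead = 770 − 239.72 = 530.28 t/h.

530.3 t/h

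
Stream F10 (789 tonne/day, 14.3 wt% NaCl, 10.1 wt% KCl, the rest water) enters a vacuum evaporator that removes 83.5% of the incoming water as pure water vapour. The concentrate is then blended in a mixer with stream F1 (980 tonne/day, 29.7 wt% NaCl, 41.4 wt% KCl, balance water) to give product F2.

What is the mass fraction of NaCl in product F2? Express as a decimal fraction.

0.318

Vapour removed = 0.835×0.756×789 = 498.06 tonne/day; concentrate = 290.94 tonne/day.
NaCl reaching the mixer = 112.83 (from concentrate) + 980×0.297 = 403.89 tonne/day.
Product flow = 290.94 + 980 = 1270.9 tonne/day; NaCl fraction = 0.318.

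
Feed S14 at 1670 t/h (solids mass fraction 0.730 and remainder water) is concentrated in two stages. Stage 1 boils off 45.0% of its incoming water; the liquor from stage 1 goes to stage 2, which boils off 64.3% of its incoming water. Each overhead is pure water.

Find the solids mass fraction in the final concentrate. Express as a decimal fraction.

water in feed = 1670×0.270 = 450.9 t/h.
After stage 1: water left = (1−0.450)×450.9 = 248; stream total = 1467.1 t/h.
After stage 2: water left = (1−0.643)×248 = 88.534; final concentrate = 1307.6 t/h.
solids fraction = 1219.1/1307.6 = 0.932.

0.932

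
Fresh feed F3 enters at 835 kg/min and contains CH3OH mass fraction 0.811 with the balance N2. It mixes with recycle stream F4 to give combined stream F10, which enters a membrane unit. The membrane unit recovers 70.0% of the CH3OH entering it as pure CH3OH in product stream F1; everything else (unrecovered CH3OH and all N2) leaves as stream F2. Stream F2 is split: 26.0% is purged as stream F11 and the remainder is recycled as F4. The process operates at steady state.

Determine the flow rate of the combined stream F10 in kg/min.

N2 enters only via F3 and leaves only via the purge: 835×0.189 = 0.260×(N2 in F2), and the membrane unit passes all N2, so N2 in F10 = N2 in F2 = 606.98 kg/min.
CH3OH in F10: m_A = 835×0.811 + (1−0.260)·(1−0.700)·m_A, so m_A = 677.19/0.7780 = 870.42 kg/min.
F10 = 870.42 + 606.98 = 1477.4 kg/min.

1477 kg/min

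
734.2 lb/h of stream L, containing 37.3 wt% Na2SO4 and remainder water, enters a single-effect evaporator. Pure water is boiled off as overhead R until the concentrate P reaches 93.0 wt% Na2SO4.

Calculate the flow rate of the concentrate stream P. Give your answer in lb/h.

294.5 lb/h

Na2SO4 is conserved: 734.2×0.373 = 273.86 lb/h all reports to the concentrate.
Concentrate = 273.86/(target fraction) = 294.47 lb/h.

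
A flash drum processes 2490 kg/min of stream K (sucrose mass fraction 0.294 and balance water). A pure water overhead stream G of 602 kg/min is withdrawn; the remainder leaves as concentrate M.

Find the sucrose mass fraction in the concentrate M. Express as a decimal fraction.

0.388

sucrose is not removed: 2490×0.294 = 732.06 kg/min of sucrose enters M.
Concentrate = 2490 − 602 = 1888 kg/min.
Mass fraction = 732.06/1888 = 0.388.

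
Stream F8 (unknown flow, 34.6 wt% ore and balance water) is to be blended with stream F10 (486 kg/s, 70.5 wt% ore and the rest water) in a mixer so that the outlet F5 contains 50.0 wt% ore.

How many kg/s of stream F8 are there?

646.9 kg/s

Let F8 be the unknown flow. Total out = 486 + F8.
ore balance: 342.63 + 0.346·F8 = 0.500·(486 + F8)
(0.346 − 0.500)·F8 = 0.500×486 − 342.63 = -99.63
F8 = -99.63 / -0.154 = 646.95 kg/s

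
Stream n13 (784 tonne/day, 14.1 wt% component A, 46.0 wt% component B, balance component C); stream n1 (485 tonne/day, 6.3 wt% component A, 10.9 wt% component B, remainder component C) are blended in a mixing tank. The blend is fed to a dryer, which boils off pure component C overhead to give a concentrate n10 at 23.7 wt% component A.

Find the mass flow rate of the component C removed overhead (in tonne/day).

component A entering = 784×0.141 + 485×0.063 = 141.1 tonne/day.
All component A reports to n10, so n10 = 141.1/0.237 = 595.35 tonne/day.
Total feed = 1269 tonne/day; overhead = 1269 − 595.35 = 673.65 tonne/day.

673.6 tonne/day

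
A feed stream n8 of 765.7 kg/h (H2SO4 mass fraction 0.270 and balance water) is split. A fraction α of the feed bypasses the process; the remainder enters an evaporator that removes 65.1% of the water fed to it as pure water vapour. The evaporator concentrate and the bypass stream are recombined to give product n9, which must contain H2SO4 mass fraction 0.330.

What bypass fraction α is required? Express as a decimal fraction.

All 765.7×0.270 = 206.74 kg/h of H2SO4 reaches n9, so n9 = 206.74/0.330 = 626.48 kg/h and vapour = 139.22 kg/h.
The evaporator receives (1−α)·765.7 of feed at 0.730 water and removes 0.651 of that water:
0.651×0.730×(1−α)×765.7 = 139.22
(1−α) = 139.22/363.88 = 0.3826;  α = 0.6174.

0.617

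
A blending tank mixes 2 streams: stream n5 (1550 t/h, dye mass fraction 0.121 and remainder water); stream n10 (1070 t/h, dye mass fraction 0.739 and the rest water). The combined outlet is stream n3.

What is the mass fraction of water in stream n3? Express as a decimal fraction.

Total flow out = 1550 + 1070 = 2620 t/h.
water in = 1550×0.879 + 1070×0.261 = 1641.7 t/h.
water mass fraction in n3 = 1641.7/2620 = 0.627.

0.627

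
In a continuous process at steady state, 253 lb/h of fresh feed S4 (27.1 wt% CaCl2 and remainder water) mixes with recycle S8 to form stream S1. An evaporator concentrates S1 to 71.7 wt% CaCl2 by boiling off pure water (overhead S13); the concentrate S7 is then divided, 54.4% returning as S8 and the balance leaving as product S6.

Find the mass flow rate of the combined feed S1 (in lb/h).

Overall CaCl2 balance (none leaves overhead): CaCl2 in fresh feed = CaCl2 in product, i.e. 253×0.271 = (1−0.544)·S7·0.717.
S7 = 68.563/(0.717×0.456) = 209.7 lb/h.
Recycle S8 = 0.544×209.7 = 114.08 lb/h.
Combined feed S1 = 253 + 114.08 = 367.08 lb/h.

367.1 lb/h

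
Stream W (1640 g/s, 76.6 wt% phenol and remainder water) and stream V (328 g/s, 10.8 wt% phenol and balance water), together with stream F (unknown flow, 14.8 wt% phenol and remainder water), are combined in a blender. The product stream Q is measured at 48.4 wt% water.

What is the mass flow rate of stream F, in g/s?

750.5 g/s

Let F be the unknown flow. Total out = 1968 + F.
water balance: 676.34 + 0.852·F = 0.484·(1968 + F)
(0.852 − 0.484)·F = 0.484×1968 − 676.34 = 276.18
F = 276.18 / 0.368 = 750.48 g/s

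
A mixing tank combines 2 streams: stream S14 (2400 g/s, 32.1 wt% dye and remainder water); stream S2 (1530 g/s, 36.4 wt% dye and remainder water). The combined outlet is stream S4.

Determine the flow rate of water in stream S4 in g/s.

2603 g/s

water out = water in = 2400×0.679 + 1530×0.636 = 2602.7 g/s.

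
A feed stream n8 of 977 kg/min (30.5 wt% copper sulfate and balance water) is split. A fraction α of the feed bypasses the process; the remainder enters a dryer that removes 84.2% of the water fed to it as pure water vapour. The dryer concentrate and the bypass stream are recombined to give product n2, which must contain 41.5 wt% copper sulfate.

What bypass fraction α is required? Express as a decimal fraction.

All 977×0.305 = 297.99 kg/min of copper sulfate reaches n2, so n2 = 297.99/0.415 = 718.04 kg/min and vapour = 258.96 kg/min.
The evaporator receives (1−α)·977 of feed at 0.695 water and removes 0.842 of that water:
0.842×0.695×(1−α)×977 = 258.96
(1−α) = 258.96/571.73 = 0.4529;  α = 0.5471.

0.547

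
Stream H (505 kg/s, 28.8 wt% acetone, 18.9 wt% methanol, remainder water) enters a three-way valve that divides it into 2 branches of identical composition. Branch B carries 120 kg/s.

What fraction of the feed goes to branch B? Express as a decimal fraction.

0.238

Fraction to B = 120/505 = 0.2376.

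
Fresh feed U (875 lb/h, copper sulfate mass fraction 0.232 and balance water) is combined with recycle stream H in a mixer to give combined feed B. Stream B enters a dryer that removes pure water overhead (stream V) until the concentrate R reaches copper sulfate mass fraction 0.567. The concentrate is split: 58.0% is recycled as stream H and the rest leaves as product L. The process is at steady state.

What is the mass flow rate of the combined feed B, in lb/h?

1369 lb/h

Overall copper sulfate balance (none leaves overhead): copper sulfate in fresh feed = copper sulfate in product, i.e. 875×0.232 = (1−0.580)·R·0.567.
R = 203/(0.567×0.420) = 852.44 lb/h.
Recycle H = 0.580×852.44 = 494.42 lb/h.
Combined feed B = 875 + 494.42 = 1369.4 lb/h.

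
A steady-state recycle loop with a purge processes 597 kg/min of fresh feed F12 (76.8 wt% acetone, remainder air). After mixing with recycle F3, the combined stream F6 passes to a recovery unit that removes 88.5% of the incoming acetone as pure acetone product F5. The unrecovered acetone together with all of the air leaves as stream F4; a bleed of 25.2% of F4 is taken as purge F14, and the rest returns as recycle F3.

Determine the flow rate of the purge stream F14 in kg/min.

153 kg/min

air enters only via F12 and leaves only via the purge: 597×0.232 = 0.252×(air in F4), and the recovery unit passes all air, so air in F6 = air in F4 = 549.62 kg/min.
acetone in F6: m_A = 597×0.768 + (1−0.252)·(1−0.885)·m_A, so m_A = 458.5/0.9140 = 501.65 kg/min.
F4 = (1−0.885)×501.65 + 549.62 = 607.31 kg/min.
Purge F14 = 0.252×607.31 = 153.04 kg/min.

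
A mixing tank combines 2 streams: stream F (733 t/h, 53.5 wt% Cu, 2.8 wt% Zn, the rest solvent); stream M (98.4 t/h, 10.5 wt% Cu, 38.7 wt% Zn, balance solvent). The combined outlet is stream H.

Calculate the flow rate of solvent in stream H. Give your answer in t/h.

solvent out = solvent in = 733×0.437 + 98.4×0.508 = 370.31 t/h.

370.3 t/h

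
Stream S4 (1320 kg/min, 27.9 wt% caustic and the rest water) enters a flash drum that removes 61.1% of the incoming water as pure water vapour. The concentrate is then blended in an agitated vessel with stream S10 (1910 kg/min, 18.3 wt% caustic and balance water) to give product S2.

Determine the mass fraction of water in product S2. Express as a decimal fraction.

0.729

Vapour removed = 0.611×0.721×1320 = 581.5 kg/min; concentrate = 738.5 kg/min.
water reaching the mixer = 370.22 (from concentrate) + 1910×0.817 = 1930.7 kg/min.
Product flow = 738.5 + 1910 = 2648.5 kg/min; water fraction = 0.729.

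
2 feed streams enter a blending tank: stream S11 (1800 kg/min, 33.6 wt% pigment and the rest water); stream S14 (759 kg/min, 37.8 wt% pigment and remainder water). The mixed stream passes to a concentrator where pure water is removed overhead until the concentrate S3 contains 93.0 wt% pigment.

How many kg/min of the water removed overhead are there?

1600 kg/min

pigment entering = 1800×0.336 + 759×0.378 = 891.7 kg/min.
All pigment reports to S3, so S3 = 891.7/0.930 = 958.82 kg/min.
Total feed = 2559 kg/min; overhead = 2559 − 958.82 = 1600.2 kg/min.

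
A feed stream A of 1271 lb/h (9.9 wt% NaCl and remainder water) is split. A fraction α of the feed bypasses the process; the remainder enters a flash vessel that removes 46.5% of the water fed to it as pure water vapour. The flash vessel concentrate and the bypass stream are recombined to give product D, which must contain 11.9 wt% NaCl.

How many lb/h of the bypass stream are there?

761.1 lb/h

All 1271×0.099 = 125.83 lb/h of NaCl reaches D, so D = 125.83/0.119 = 1057.4 lb/h and vapour = 213.61 lb/h.
The evaporator receives (1−α)·1271 of feed at 0.901 water and removes 0.465 of that water:
0.465×0.901×(1−α)×1271 = 213.61
(1−α) = 213.61/532.5 = 0.4011;  α = 0.5989.
Bypass flow = 0.5989×1271 = 761.14 lb/h.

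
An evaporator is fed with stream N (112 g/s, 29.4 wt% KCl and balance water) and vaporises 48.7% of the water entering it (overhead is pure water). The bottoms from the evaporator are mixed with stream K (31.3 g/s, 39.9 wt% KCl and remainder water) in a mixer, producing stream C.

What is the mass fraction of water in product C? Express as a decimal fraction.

Vapour removed = 0.487×0.706×112 = 38.508 g/s; concentrate = 73.492 g/s.
water reaching the mixer = 40.564 (from concentrate) + 31.3×0.601 = 59.375 g/s.
Product flow = 73.492 + 31.3 = 104.79 g/s; water fraction = 0.567.

0.567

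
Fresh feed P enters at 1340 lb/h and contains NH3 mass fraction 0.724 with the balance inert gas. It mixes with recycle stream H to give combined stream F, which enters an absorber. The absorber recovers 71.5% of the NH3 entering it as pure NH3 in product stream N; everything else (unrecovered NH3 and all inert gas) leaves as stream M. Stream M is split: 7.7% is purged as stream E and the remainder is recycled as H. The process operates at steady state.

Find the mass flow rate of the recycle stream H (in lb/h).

4780 lb/h

inert gas enters only via P and leaves only via the purge: 1340×0.276 = 0.077×(inert gas in M), and the absorber passes all inert gas, so inert gas in F = inert gas in M = 4803.1 lb/h.
NH3 in F: m_A = 1340×0.724 + (1−0.077)·(1−0.715)·m_A, so m_A = 970.16/0.7369 = 1316.5 lb/h.
M = (1−0.715)×1316.5 + 4803.1 = 5178.3 lb/h.
Recycle H = (1−0.077)×5178.3 = 4779.6 lb/h.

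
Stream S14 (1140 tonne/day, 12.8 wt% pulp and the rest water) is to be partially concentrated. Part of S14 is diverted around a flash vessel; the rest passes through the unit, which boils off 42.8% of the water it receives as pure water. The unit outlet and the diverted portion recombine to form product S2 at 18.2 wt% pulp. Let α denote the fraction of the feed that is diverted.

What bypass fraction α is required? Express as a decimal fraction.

0.205

All 1140×0.128 = 145.92 tonne/day of pulp reaches S2, so S2 = 145.92/0.182 = 801.76 tonne/day and vapour = 338.24 tonne/day.
The evaporator receives (1−α)·1140 of feed at 0.872 water and removes 0.428 of that water:
0.428×0.872×(1−α)×1140 = 338.24
(1−α) = 338.24/425.47 = 0.7950;  α = 0.2050.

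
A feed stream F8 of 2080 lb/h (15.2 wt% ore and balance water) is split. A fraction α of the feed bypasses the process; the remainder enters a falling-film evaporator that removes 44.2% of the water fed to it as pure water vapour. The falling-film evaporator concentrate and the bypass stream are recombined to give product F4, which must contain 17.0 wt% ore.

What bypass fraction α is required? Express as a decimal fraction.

0.718

All 2080×0.152 = 316.16 lb/h of ore reaches F4, so F4 = 316.16/0.170 = 1859.8 lb/h and vapour = 220.24 lb/h.
The evaporator receives (1−α)·2080 of feed at 0.848 water and removes 0.442 of that water:
0.442×0.848×(1−α)×2080 = 220.24
(1−α) = 220.24/779.62 = 0.2825;  α = 0.7175.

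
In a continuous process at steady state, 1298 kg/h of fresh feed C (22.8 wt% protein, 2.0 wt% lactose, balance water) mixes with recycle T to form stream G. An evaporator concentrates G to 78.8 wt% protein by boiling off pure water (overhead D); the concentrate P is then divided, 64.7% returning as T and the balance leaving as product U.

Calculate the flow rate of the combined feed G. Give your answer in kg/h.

Overall protein balance (none leaves overhead): protein in fresh feed = protein in product, i.e. 1298×0.228 = (1−0.647)·P·0.788.
P = 295.94/(0.788×0.353) = 1063.9 kg/h.
Recycle T = 0.647×1063.9 = 688.36 kg/h.
Combined feed G = 1298 + 688.36 = 1986.4 kg/h.

1986 kg/h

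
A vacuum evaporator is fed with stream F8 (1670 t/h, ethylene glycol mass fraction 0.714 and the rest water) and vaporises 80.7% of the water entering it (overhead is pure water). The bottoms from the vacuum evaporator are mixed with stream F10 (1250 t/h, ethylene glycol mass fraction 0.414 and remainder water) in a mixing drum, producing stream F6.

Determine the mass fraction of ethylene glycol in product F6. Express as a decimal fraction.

0.675

Vapour removed = 0.807×0.286×1670 = 385.44 t/h; concentrate = 1284.6 t/h.
ethylene glycol reaching the mixer = 1192.4 (from concentrate) + 1250×0.414 = 1709.9 t/h.
Product flow = 1284.6 + 1250 = 2534.6 t/h; ethylene glycol fraction = 0.675.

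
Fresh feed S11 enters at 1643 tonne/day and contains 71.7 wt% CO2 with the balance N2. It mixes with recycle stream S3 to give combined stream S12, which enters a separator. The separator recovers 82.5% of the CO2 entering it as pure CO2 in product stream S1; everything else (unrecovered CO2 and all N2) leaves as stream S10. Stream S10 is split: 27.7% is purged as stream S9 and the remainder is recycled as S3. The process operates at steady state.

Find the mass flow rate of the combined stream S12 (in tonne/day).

N2 enters only via S11 and leaves only via the purge: 1643×0.283 = 0.277×(N2 in S10), and the separator passes all N2, so N2 in S12 = N2 in S10 = 1678.6 tonne/day.
CO2 in S12: m_A = 1643×0.717 + (1−0.277)·(1−0.825)·m_A, so m_A = 1178/0.8735 = 1348.7 tonne/day.
S12 = 1348.7 + 1678.6 = 3027.3 tonne/day.

3027 tonne/day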